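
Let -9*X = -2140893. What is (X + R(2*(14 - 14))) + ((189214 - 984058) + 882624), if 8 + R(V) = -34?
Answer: 325615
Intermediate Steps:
X = 237877 (X = -⅑*(-2140893) = 237877)
R(V) = -42 (R(V) = -8 - 34 = -42)
(X + R(2*(14 - 14))) + ((189214 - 984058) + 882624) = (237877 - 42) + ((189214 - 984058) + 882624) = 237835 + (-794844 + 882624) = 237835 + 87780 = 325615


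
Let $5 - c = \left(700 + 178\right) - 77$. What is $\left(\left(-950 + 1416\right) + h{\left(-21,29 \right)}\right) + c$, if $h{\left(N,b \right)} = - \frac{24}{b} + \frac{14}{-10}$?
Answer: $- \frac{48173}{145} \approx -332.23$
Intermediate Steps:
$h{\left(N,b \right)} = - \frac{7}{5} - \frac{24}{b}$ ($h{\left(N,b \right)} = - \frac{24}{b} + 14 \left(- \frac{1}{10}\right) = - \frac{24}{b} - \frac{7}{5} = - \frac{7}{5} - \frac{24}{b}$)
$c = -796$ ($c = 5 - \left(\left(700 + 178\right) - 77\right) = 5 - \left(878 - 77\right) = 5 - 801 = -796$)
$\left(\left(-950 + 1416\right) + h{\left(-21,29 \right)}\right) + c = \left(\left(-950 + 1416\right) - \left(\frac{7}{5} + \frac{24}{29}\right)\right) - 796 = \left(466 - \frac{323}{145}\right) - 796 = \frac{67247}{145} - 796 = - \frac{48173}{145}$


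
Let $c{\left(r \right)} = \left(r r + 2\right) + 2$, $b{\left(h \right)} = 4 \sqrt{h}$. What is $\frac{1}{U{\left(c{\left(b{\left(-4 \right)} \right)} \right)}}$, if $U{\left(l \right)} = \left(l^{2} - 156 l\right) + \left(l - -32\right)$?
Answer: $\frac{1}{12932} \approx 7.7328 \cdot 10^{-5}$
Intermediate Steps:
$c{\left(r \right)} = 4 + r^{2}$ ($c{\left(r \right)} = \left(r^{2} + 2\right) + 2 = \left(2 + r^{2}\right) + 2 = 4 + r^{2}$)
$U{\left(l \right)} = 32 + l^{2} - 155 l$ ($U{\left(l \right)} = \left(l^{2} - 156 l\right) + \left(l + 32\right) = \left(l^{2} - 156 l\right) + \left(32 + l\right) = 32 + l^{2} - 155 l$)
$\frac{1}{U{\left(c{\left(b{\left(-4 \right)} \right)} \right)}} = \frac{1}{32 + \left(4 + \left(4 \sqrt{-4}\right)^{2}\right)^{2} - 155 \left(4 + \left(4 \sqrt{-4}\right)^{2}\right)} = \frac{1}{32 + \left(4 + \left(4 \cdot 2 i\right)^{2}\right)^{2} - 155 \left(4 + \left(4 \cdot 2 i\right)^{2}\right)} = \frac{1}{32 + \left(4 + \left(8 i\right)^{2}\right)^{2} - 155 \left(4 + \left(8 i\right)^{2}\right)} = \frac{1}{32 + \left(4 - 64\right)^{2} - 155 \left(4 - 64\right)} = \frac{1}{32 + \left(-60\right)^{2} - -9300} = \frac{1}{32 + 3600 + 9300} = \frac{1}{12932}$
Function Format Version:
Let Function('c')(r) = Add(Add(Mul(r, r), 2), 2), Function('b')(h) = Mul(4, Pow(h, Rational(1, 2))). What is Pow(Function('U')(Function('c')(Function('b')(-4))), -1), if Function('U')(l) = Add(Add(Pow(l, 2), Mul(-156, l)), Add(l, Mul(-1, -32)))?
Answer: Rational(1, 12932) ≈ 7.7328e-5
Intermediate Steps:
Function('c')(r) = Add(4, Pow(r, 2)) (Function('c')(r) = Add(Add(Pow(r, 2), 2), 2) = Add(Add(2, Pow(r, 2)), 2) = Add(4, Pow(r, 2)))
Function('U')(l) = Add(32, Pow(l, 2), Mul(-155, l)) (Function('U')(l) = Add(Add(Pow(l, 2), Mul(-156, l)), Add(l, 32)) = Add(Add(Pow(l, 2), Mul(-156, l)), Add(32, l)) = Add(32, Pow(l, 2), Mul(-155, l)))
Pow(Function('U')(Function('c')(Function('b')(-4))), -1) = Pow(Add(32, Pow(Add(4, Pow(Mul(4, Pow(-4, Rational(1, 2))), 2)), 2), Mul(-155, Add(4, Pow(Mul(4, Pow(-4, Rational(1, 2))), 2)))), -1) = Pow(Add(32, Pow(Add(4, Pow(Mul(4, Mul(2, I)), 2)), 2), Mul(-155, Add(4, Pow(Mul(4, Mul(2, I)), 2)))), -1) = Pow(Add(32, Pow(Add(4, Pow(Mul(8, I), 2)), 2), Mul(-155, Add(4, Pow(Mul(8, I), 2)))), -1) = Pow(Add(32, Pow(Add(4, -64), 2), Mul(-155, Add(4, -64))), -1) = Pow(Add(32, Pow(-60, 2), Mul(-155, -60)), -1) = Pow(Add(32, 3600, 9300), -1) = Pow(12932, -1) = Rational(1, 12932)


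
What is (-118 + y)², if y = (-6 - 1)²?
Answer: 4761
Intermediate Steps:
y = 49 (y = (-7)² = 49)
(-118 + y)² = (-118 + 49)² = (-69)² = 4761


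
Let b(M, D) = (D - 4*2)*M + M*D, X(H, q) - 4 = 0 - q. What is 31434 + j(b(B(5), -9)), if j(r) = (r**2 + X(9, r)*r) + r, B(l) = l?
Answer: 30784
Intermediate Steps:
X(H, q) = 4 - q (X(H, q) = 4 + (0 - q) = 4 - q)
b(M, D) = D*M + M*(-8 + D) (b(M, D) = (D - 8)*M + D*M = (-8 + D)*M + D*M = M*(-8 + D) + D*M = D*M + M*(-8 + D))
j(r) = r + r**2 + r*(4 - r) (j(r) = (r**2 + (4 - r)*r) + r = (r**2 + r*(4 - r)) + r = r + r**2 + r*(4 - r))
31434 + j(b(B(5), -9)) = 31434 + 5*(2*5*(-4 - 9)) = 31434 + 5*(2*5*(-13)) = 31434 + 5*(-130) = 31434 - 650 = 30784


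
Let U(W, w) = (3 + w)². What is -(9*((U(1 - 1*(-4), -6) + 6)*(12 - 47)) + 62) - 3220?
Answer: 1443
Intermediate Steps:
-(9*((U(1 - 1*(-4), -6) + 6)*(12 - 47)) + 62) - 3220 = -(9*(((3 - 6)² + 6)*(12 - 47)) + 62) - 3220 = -(9*(((-3)² + 6)*(-35)) + 62) - 3220 = -(9*((9 + 6)*(-35)) + 62) - 3220 = -(9*(15*(-35)) + 62) - 3220 = -(9*(-525) + 62) - 3220 = -(-4725 + 62) - 3220 = -1*(-4663) - 3220 = 4663 - 3220 = 1443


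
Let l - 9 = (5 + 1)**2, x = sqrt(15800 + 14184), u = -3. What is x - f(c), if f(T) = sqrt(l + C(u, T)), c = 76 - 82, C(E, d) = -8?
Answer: -sqrt(37) + 4*sqrt(1874) ≈ 167.08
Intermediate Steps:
x = 4*sqrt(1874) (x = sqrt(29984) = 4*sqrt(1874) ≈ 173.16)
l = 45 (l = 9 + (5 + 1)**2 = 9 + 6**2 = 9 + 36 = 45)
c = -6
f(T) = sqrt(37) (f(T) = sqrt(45 - 8) = sqrt(37))
x - f(c) = 4*sqrt(1874) - sqrt(37) = -sqrt(37) + 4*sqrt(1874)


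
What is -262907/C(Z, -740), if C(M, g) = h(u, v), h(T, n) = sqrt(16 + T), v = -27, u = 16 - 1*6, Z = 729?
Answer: -262907*sqrt(26)/26 ≈ -51560.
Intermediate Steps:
u = 10 (u = 16 - 6 = 10)
C(M, g) = sqrt(26) (C(M, g) = sqrt(16 + 10) = sqrt(26))
-262907/C(Z, -740) = -262907*sqrt(26)/26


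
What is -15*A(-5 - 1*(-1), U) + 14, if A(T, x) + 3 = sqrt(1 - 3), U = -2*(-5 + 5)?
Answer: 59 - 15*I*sqrt(2) ≈ 59.0 - 21.213*I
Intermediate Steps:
U = 0 (U = -2*0 = 0)
A(T, x) = -3 + I*sqrt(2) (A(T, x) = -3 + sqrt(1 - 3) = -3 + sqrt(-2) = -3 + I*sqrt(2))
-15*A(-5 - 1*(-1), U) + 14 = -15*(-3 + I*sqrt(2)) + 14 = (45 - 15*I*sqrt(2)) + 14 = 59 - 15*I*sqrt(2)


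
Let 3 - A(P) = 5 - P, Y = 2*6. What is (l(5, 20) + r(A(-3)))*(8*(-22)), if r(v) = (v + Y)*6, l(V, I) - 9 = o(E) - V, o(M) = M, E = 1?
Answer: -8272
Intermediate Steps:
Y = 12
A(P) = -2 + P (A(P) = 3 - (5 - P) = 3 + (-5 + P) = -2 + P)
l(V, I) = 10 - V (l(V, I) = 9 + (1 - V) = 10 - V)
r(v) = 72 + 6*v (r(v) = (v + 12)*6 = (12 + v)*6 = 72 + 6*v)
(l(5, 20) + r(A(-3)))*(8*(-22)) = ((10 - 1*5) + (72 + 6*(-2 - 3)))*(8*(-22)) = ((10 - 5) + (72 + 6*(-5)))*(-176) = (5 + (72 - 30))*(-176) = (5 + 42)*(-176) = 47*(-176) = -8272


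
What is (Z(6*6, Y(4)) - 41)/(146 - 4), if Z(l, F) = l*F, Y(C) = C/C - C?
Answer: -149/142 ≈ -1.0493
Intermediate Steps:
Y(C) = 1 - C
Z(l, F) = F*l
(Z(6*6, Y(4)) - 41)/(146 - 4) = ((1 - 1*4)*(6*6) - 41)/(146 - 4) = ((1 - 4)*36 - 41)/142 = (-3*36 - 41)/142 = (-108 - 41)/142 = (1/142)*(-149) = -149/142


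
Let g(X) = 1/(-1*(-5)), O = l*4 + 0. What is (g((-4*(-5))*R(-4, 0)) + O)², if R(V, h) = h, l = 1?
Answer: 441/25 ≈ 17.640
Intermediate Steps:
O = 4 (O = 1*4 + 0 = 4 + 0 = 4)
g(X) = ⅕ (g(X) = 1/5 = ⅕)
(g((-4*(-5))*R(-4, 0)) + O)² = (⅕ + 4)² = (21/5)² = 441/25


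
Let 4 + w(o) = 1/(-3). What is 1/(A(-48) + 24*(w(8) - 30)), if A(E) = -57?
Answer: -1/881 ≈ -0.0011351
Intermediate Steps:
w(o) = -13/3 (w(o) = -4 + 1/(-3) = -4 - ⅓ = -13/3)
1/(A(-48) + 24*(w(8) - 30)) = 1/(-57 + 24*(-13/3 - 30)) = 1/(-57 + 24*(-103/3)) = 1/(-57 - 824) = 1/(-881) = -1/881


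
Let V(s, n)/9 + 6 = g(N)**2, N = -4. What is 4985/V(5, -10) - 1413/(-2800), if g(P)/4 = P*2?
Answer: 13451953/12826800 ≈ 1.0487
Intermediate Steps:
g(P) = 8*P (g(P) = 4*(P*2) = 4*(2*P) = 8*P)
V(s, n) = 9162 (V(s, n) = -54 + 9*(8*(-4))**2 = -54 + 9*(-32)**2 = -54 + 9*1024 = -54 + 9216 = 9162)
4985/V(5, -10) - 1413/(-2800) = 4985/9162 - 1413/(-2800) = 4985*(1/9162) - 1413*(-1/2800) = 4985/9162 + 1413/2800 = 13451953/12826800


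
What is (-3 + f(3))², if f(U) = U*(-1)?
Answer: 36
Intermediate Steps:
f(U) = -U
(-3 + f(3))² = (-3 - 1*3)² = (-3 - 3)² = (-6)² = 36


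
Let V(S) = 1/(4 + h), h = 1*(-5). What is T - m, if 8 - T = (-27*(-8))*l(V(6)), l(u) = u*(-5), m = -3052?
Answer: 1980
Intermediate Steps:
h = -5
V(S) = -1 (V(S) = 1/(4 - 5) = 1/(-1) = -1)
l(u) = -5*u
T = -1072 (T = 8 - (-27*(-8))*(-5*(-1)) = 8 - 216*5 = 8 - 1*1080 = 8 - 1080 = -1072)
T - m = -1072 - 1*(-3052) = -1072 + 3052 = 1980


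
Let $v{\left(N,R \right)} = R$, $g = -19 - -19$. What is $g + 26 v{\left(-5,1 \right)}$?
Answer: $26$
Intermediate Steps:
$g = 0$ ($g = -19 + 19 = 0$)
$g + 26 v{\left(-5,1 \right)} = 0 + 26 \cdot 1 = 0 + 26 = 26$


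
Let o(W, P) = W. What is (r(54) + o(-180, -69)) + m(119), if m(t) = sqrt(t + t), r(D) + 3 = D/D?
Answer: -182 + sqrt(238) ≈ -166.57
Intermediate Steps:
r(D) = -2 (r(D) = -3 + D/D = -3 + 1 = -2)
m(t) = sqrt(2)*sqrt(t) (m(t) = sqrt(2*t) = sqrt(2)*sqrt(t))
(r(54) + o(-180, -69)) + m(119) = (-2 - 180) + sqrt(2)*sqrt(119) = -182 + sqrt(238)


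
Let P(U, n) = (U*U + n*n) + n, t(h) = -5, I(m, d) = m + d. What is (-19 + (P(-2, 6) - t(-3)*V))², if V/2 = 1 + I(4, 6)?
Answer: 18769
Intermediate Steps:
I(m, d) = d + m
V = 22 (V = 2*(1 + (6 + 4)) = 2*(1 + 10) = 2*11 = 22)
P(U, n) = n + U² + n² (P(U, n) = (U² + n²) + n = n + U² + n²)
(-19 + (P(-2, 6) - t(-3)*V))² = (-19 + ((6 + (-2)² + 6²) - (-5)*22))² = (-19 + ((6 + 4 + 36) - 1*(-110)))² = (-19 + (46 + 110))² = (-19 + 156)² = 137² = 18769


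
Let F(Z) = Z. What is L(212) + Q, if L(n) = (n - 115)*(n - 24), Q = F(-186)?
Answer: 18050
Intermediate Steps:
Q = -186
L(n) = (-115 + n)*(-24 + n)
L(212) + Q = (2760 + 212**2 - 139*212) - 186 = (2760 + 44944 - 29468) - 186 = 18236 - 186 = 18050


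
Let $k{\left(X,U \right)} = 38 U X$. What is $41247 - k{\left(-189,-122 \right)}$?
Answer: $-834957$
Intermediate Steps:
$k{\left(X,U \right)} = 38 U X$
$41247 - k{\left(-189,-122 \right)} = 41247 - 38 \left(-122\right) \left(-189\right) = 41247 - 876204 = -834957$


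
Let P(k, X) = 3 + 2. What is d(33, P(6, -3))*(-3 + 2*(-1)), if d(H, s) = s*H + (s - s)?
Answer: -825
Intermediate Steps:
P(k, X) = 5
d(H, s) = H*s (d(H, s) = H*s + 0 = H*s)
d(33, P(6, -3))*(-3 + 2*(-1)) = (33*5)*(-3 + 2*(-1)) = 165*(-3 - 2) = 165*(-5) = -825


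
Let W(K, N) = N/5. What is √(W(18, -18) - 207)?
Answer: 9*I*√65/5 ≈ 14.512*I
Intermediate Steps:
W(K, N) = N/5 (W(K, N) = N*(⅕) = N/5)
√(W(18, -18) - 207) = √((⅕)*(-18) - 207) = √(-18/5 - 207) = √(-1053/5) = 9*I*√65/5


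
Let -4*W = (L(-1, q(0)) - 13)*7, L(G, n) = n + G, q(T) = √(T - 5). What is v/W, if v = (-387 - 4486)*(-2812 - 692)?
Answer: 45533312/67 + 22766656*I*√5/469 ≈ 6.796e+5 + 1.0855e+5*I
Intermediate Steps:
q(T) = √(-5 + T)
L(G, n) = G + n
v = 17074992 (v = -4873*(-3504) = 17074992)
W = 49/2 - 7*I*√5/4 (W = -((-1 + √(-5 + 0)) - 13)*7/4 = -((-1 + √(-5)) - 13)*7/4 = -((-1 + I*√5) - 13)*7/4 = -(-14 + I*√5)*7/4 = -(-98 + 7*I*√5)/4 = 49/2 - 7*I*√5/4 ≈ 24.5 - 3.9131*I)
v/W = 17074992/(49/2 - 7*I*√5/4)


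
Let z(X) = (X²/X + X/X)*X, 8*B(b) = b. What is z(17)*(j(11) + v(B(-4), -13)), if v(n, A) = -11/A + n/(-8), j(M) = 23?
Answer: 760869/104 ≈ 7316.0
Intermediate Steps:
B(b) = b/8
v(n, A) = -11/A - n/8 (v(n, A) = -11/A + n*(-⅛) = -11/A - n/8)
z(X) = X*(1 + X) (z(X) = (X + 1)*X = (1 + X)*X = X*(1 + X))
z(17)*(j(11) + v(B(-4), -13)) = (17*(1 + 17))*(23 + (-11/(-13) - (-4)/64)) = (17*18)*(23 + (-11*(-1/13) - ⅛*(-½))) = 306*(23 + (11/13 + 1/16)) = 306*(23 + 189/208) = 306*(4973/208) = 760869/104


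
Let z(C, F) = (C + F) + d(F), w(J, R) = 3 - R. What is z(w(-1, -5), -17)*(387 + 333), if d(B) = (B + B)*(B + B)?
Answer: 825840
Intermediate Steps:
d(B) = 4*B² (d(B) = (2*B)*(2*B) = 4*B²)
z(C, F) = C + F + 4*F² (z(C, F) = (C + F) + 4*F² = C + F + 4*F²)
z(w(-1, -5), -17)*(387 + 333) = ((3 - 1*(-5)) - 17 + 4*(-17)²)*(387 + 333) = ((3 + 5) - 17 + 4*289)*720 = (8 - 17 + 1156)*720 = 1147*720 = 825840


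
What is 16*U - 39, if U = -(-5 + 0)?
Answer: 41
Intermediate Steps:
U = 5 (U = -1*(-5) = 5)
16*U - 39 = 16*5 - 39 = 80 - 39 = 41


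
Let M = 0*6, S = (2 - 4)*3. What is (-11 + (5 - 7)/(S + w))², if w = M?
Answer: 1024/9 ≈ 113.78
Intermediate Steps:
S = -6 (S = -2*3 = -6)
M = 0
w = 0
(-11 + (5 - 7)/(S + w))² = (-11 + (5 - 7)/(-6 + 0))² = (-11 - 2/(-6))² = (-11 - 2*(-⅙))² = (-11 + ⅓)² = (-32/3)² = 1024/9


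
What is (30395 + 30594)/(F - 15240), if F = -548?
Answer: -60989/15788 ≈ -3.8630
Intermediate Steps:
(30395 + 30594)/(F - 15240) = (30395 + 30594)/(-548 - 15240) = 60989/(-15788) = 60989*(-1/15788) = -60989/15788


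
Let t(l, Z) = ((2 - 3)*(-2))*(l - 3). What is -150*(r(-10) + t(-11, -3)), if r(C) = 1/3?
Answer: 4150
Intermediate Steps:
r(C) = 1/3
t(l, Z) = -6 + 2*l (t(l, Z) = (-1*(-2))*(-3 + l) = 2*(-3 + l) = -6 + 2*l)
-150*(r(-10) + t(-11, -3)) = -150*(1/3 + (-6 + 2*(-11))) = -150*(1/3 + (-6 - 22)) = -150*(1/3 - 28) = -150*(-83/3) = 4150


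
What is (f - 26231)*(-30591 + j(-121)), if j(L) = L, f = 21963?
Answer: 131078816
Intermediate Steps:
(f - 26231)*(-30591 + j(-121)) = (21963 - 26231)*(-30591 - 121) = -4268*(-30712) = 131078816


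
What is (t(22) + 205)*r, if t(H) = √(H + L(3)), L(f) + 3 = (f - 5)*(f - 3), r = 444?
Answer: 91020 + 444*√19 ≈ 92955.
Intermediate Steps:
L(f) = -3 + (-5 + f)*(-3 + f) (L(f) = -3 + (f - 5)*(f - 3) = -3 + (-5 + f)*(-3 + f))
t(H) = √(-3 + H) (t(H) = √(H + (12 + 3² - 8*3)) = √(H + (12 + 9 - 24)) = √(H - 3) = √(-3 + H))
(t(22) + 205)*r = (√(-3 + 22) + 205)*444 = (√19 + 205)*444 = (205 + √19)*444 = 91020 + 444*√19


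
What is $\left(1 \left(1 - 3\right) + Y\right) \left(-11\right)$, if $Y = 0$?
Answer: $22$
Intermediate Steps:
$\left(1 \left(1 - 3\right) + Y\right) \left(-11\right) = \left(1 \left(1 - 3\right) + 0\right) \left(-11\right) = \left(1 \left(-2\right) + 0\right) \left(-11\right) = \left(-2 + 0\right) \left(-11\right) = \left(-2\right) \left(-11\right) = 22$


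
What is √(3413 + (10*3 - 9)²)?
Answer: √3854 ≈ 62.081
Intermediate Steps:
√(3413 + (10*3 - 9)²) = √(3413 + (30 - 9)²) = √(3413 + 21²) = √(3413 + 441) = √3854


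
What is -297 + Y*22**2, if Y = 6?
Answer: 2607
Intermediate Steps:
-297 + Y*22**2 = -297 + 6*22**2 = -297 + 6*484 = -297 + 2904 = 2607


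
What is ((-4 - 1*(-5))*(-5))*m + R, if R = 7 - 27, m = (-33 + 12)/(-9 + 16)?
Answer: -5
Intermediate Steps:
m = -3 (m = -21/7 = -21*⅐ = -3)
R = -20
((-4 - 1*(-5))*(-5))*m + R = ((-4 - 1*(-5))*(-5))*(-3) - 20 = ((-4 + 5)*(-5))*(-3) - 20 = (1*(-5))*(-3) - 20 = -5*(-3) - 20 = 15 - 20 = -5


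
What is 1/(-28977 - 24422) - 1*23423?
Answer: -1250764778/53399 ≈ -23423.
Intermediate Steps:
1/(-28977 - 24422) - 1*23423 = 1/(-53399) - 23423 = -1/53399 - 23423 = -1250764778/53399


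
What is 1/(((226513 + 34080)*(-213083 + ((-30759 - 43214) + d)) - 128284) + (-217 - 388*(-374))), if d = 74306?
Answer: -1/55441144139 ≈ -1.8037e-11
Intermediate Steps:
1/(((226513 + 34080)*(-213083 + ((-30759 - 43214) + d)) - 128284) + (-217 - 388*(-374))) = 1/(((226513 + 34080)*(-213083 + ((-30759 - 43214) + 74306)) - 128284) + (-217 - 388*(-374))) = 1/((260593*(-213083 + (-73973 + 74306)) - 128284) + (-217 + 145112)) = 1/((260593*(-213083 + 333) - 128284) + 144895) = 1/((260593*(-212750) - 128284) + 144895) = 1/((-55441160750 - 128284) + 144895) = 1/(-55441289034 + 144895) = 1/(-55441144139) = -1/55441144139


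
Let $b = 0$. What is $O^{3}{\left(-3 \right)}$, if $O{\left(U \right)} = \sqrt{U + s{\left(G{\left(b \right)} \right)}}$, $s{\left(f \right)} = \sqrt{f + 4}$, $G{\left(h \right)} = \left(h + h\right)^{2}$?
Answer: $- i \approx - 1.0 i$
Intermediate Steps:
$G{\left(h \right)} = 4 h^{2}$ ($G{\left(h \right)} = \left(2 h\right)^{2} = 4 h^{2}$)
$s{\left(f \right)} = \sqrt{4 + f}$
$O{\left(U \right)} = \sqrt{2 + U}$ ($O{\left(U \right)} = \sqrt{U + \sqrt{4 + 4 \cdot 0^{2}}} = \sqrt{U + \sqrt{4 + 4 \cdot 0}} = \sqrt{U + \sqrt{4 + 0}} = \sqrt{U + \sqrt{4}} = \sqrt{U + 2} = \sqrt{2 + U}$)
$O^{3}{\left(-3 \right)} = \left(\sqrt{2 - 3}\right)^{3} = \left(\sqrt{-1}\right)^{3} = i^{3} = - i$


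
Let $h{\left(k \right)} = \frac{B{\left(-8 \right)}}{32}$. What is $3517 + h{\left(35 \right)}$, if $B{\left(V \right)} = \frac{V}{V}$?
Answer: $\frac{112545}{32} \approx 3517.0$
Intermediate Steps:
$B{\left(V \right)} = 1$
$h{\left(k \right)} = \frac{1}{32}$ ($h{\left(k \right)} = 1 \cdot \frac{1}{32} = \frac{1}{32}$)
$3517 + h{\left(35 \right)} = 3517 + \frac{1}{32} = \frac{112545}{32}$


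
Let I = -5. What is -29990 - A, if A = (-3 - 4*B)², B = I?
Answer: -30279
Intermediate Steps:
B = -5
A = 289 (A = (-3 - 4*(-5))² = (-3 + 20)² = 17² = 289)
-29990 - A = -29990 - 1*289 = -29990 - 289 = -30279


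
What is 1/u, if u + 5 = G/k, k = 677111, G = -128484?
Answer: -677111/3514039 ≈ -0.19269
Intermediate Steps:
u = -3514039/677111 (u = -5 - 128484/677111 = -3514039/677111 ≈ -5.1898)
1/u = 1/(-3514039/677111) = -677111/3514039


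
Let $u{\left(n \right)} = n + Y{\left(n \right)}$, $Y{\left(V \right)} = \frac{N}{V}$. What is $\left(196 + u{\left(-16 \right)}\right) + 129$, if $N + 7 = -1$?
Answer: $\frac{619}{2} \approx 309.5$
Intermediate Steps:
$N = -8$ ($N = -7 - 1 = -8$)
$Y{\left(V \right)} = - \frac{8}{V}$
$u{\left(n \right)} = n - \frac{8}{n}$
$\left(196 + u{\left(-16 \right)}\right) + 129 = \left(196 - \left(16 + \frac{8}{-16}\right)\right) + 129 = \left(196 - \frac{31}{2}\right) + 129 = \frac{361}{2} + 129 = \frac{619}{2}$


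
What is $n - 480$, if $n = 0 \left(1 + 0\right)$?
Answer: $-480$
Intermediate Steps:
$n = 0$ ($n = 0 \cdot 1 = 0$)
$n - 480 = 0 - 480 = -480$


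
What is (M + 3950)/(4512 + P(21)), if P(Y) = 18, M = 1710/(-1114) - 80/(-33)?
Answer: 14524259/16653186 ≈ 0.87216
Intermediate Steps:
M = 16345/18381 (M = 1710*(-1/1114) - 80*(-1/33) = -855/557 + 80/33 = 16345/18381 ≈ 0.88923)
(M + 3950)/(4512 + P(21)) = (16345/18381 + 3950)/(4512 + 18) = (72621295/18381)/4530 = (72621295/18381)*(1/4530) = 14524259/16653186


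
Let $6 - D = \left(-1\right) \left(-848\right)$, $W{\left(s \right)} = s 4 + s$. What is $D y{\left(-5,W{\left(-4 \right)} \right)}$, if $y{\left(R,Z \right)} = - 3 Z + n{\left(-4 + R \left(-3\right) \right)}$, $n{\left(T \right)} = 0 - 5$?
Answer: $-46310$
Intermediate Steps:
$n{\left(T \right)} = -5$
$W{\left(s \right)} = 5 s$ ($W{\left(s \right)} = 4 s + s = 5 s$)
$D = -842$ ($D = 6 - \left(-1\right) \left(-848\right) = 6 - 848 = -842$)
$y{\left(R,Z \right)} = -5 - 3 Z$ ($y{\left(R,Z \right)} = - 3 Z - 5 = -5 - 3 Z$)
$D y{\left(-5,W{\left(-4 \right)} \right)} = - 842 \left(-5 - 3 \cdot 5 \left(-4\right)\right) = - 842 \left(-5 - -60\right) = - 842 \left(-5 + 60\right) = \left(-842\right) 55 = -46310$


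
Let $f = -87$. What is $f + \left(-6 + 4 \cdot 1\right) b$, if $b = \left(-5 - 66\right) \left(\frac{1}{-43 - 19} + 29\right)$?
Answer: $\frac{124890}{31} \approx 4028.7$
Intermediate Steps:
$b = - \frac{127587}{62}$ ($b = - 71 \left(\frac{1}{-62} + 29\right) = - 71 \left(- \frac{1}{62} + 29\right) = \left(-71\right) \frac{1797}{62} = - \frac{127587}{62} \approx -2057.9$)
$f + \left(-6 + 4 \cdot 1\right) b = -87 + \left(-6 + 4 \cdot 1\right) \left(- \frac{127587}{62}\right) = -87 + \left(-6 + 4\right) \left(- \frac{127587}{62}\right) = -87 - - \frac{127587}{31} = -87 + \frac{127587}{31} = \frac{124890}{31}$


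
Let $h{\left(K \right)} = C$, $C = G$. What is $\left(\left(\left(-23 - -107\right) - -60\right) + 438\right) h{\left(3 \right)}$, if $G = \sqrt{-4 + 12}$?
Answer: $1164 \sqrt{2} \approx 1646.1$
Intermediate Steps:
$G = 2 \sqrt{2}$ ($G = \sqrt{8} = 2 \sqrt{2} \approx 2.8284$)
$C = 2 \sqrt{2} \approx 2.8284$
$h{\left(K \right)} = 2 \sqrt{2}$
$\left(\left(\left(-23 - -107\right) - -60\right) + 438\right) h{\left(3 \right)} = \left(\left(\left(-23 - -107\right) - -60\right) + 438\right) 2 \sqrt{2} = \left(\left(\left(-23 + 107\right) + 60\right) + 438\right) 2 \sqrt{2} = \left(\left(84 + 60\right) + 438\right) 2 \sqrt{2} = \left(144 + 438\right) 2 \sqrt{2} = 582 \cdot 2 \sqrt{2} = 1164 \sqrt{2}$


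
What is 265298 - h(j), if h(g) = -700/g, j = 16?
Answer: 1061367/4 ≈ 2.6534e+5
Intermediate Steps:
265298 - h(j) = 265298 - (-700)/16 = 265298 - 1*(-175/4) = 265298 + 175/4 = 1061367/4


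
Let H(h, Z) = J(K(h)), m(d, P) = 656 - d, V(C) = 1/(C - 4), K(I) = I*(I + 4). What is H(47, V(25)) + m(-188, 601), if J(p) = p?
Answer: 3241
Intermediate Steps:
K(I) = I*(4 + I)
V(C) = 1/(-4 + C)
H(h, Z) = h*(4 + h)
H(47, V(25)) + m(-188, 601) = 47*(4 + 47) + (656 - 1*(-188)) = 47*51 + (656 + 188) = 2397 + 844 = 3241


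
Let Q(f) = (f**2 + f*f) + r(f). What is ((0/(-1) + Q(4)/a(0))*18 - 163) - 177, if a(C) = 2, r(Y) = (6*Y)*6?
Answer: 1244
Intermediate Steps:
r(Y) = 36*Y
Q(f) = 2*f**2 + 36*f (Q(f) = (f**2 + f*f) + 36*f = (f**2 + f**2) + 36*f = 2*f**2 + 36*f)
((0/(-1) + Q(4)/a(0))*18 - 163) - 177 = ((0/(-1) + (2*4*(18 + 4))/2)*18 - 163) - 177 = ((0*(-1) + (2*4*22)*(1/2))*18 - 163) - 177 = ((0 + 176*(1/2))*18 - 163) - 177 = ((0 + 88)*18 - 163) - 177 = (88*18 - 163) - 177 = (1584 - 163) - 177 = 1421 - 177 = 1244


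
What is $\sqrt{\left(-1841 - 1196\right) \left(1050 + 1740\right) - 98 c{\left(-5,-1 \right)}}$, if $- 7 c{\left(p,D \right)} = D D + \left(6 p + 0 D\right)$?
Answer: $2 i \sqrt{2118409} \approx 2910.9 i$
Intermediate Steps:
$c{\left(p,D \right)} = - \frac{6 p}{7} - \frac{D^{2}}{7}$ ($c{\left(p,D \right)} = - \frac{D D + \left(6 p + 0 D\right)}{7} = - \frac{D^{2} + \left(6 p + 0\right)}{7} = - \frac{D^{2} + 6 p}{7} = - \frac{6 p}{7} - \frac{D^{2}}{7}$)
$\sqrt{\left(-1841 - 1196\right) \left(1050 + 1740\right) - 98 c{\left(-5,-1 \right)}} = \sqrt{\left(-1841 - 1196\right) \left(1050 + 1740\right) - 98 \left(\left(- \frac{6}{7}\right) \left(-5\right) - \frac{\left(-1\right)^{2}}{7}\right)} = \sqrt{\left(-3037\right) 2790 - 98 \left(\frac{30}{7} - \frac{1}{7}\right)} = \sqrt{-8473230 - 98 \left(\frac{30}{7} - \frac{1}{7}\right)} = \sqrt{-8473230 - 406} = \sqrt{-8473636} = 2 i \sqrt{2118409}$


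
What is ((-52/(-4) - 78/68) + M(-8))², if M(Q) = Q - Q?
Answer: 162409/1156 ≈ 140.49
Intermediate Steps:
M(Q) = 0
((-52/(-4) - 78/68) + M(-8))² = ((-52/(-4) - 78/68) + 0)² = ((-52*(-¼) - 78*1/68) + 0)² = ((13 - 39/34) + 0)² = (403/34 + 0)² = (403/34)² = 162409/1156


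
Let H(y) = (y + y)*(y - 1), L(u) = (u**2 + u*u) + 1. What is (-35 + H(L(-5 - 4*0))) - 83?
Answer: 4982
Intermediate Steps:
L(u) = 1 + 2*u**2 (L(u) = (u**2 + u**2) + 1 = 2*u**2 + 1 = 1 + 2*u**2)
H(y) = 2*y*(-1 + y) (H(y) = (2*y)*(-1 + y) = 2*y*(-1 + y))
(-35 + H(L(-5 - 4*0))) - 83 = (-35 + 2*(1 + 2*(-5 - 4*0)**2)*(-1 + (1 + 2*(-5 - 4*0)**2))) - 83 = (-35 + 2*(1 + 2*(-5 + 0)**2)*(-1 + (1 + 2*(-5 + 0)**2))) - 83 = (-35 + 2*(1 + 2*(-5)**2)*(-1 + (1 + 2*(-5)**2))) - 83 = (-35 + 2*(1 + 2*25)*(-1 + (1 + 2*25))) - 83 = (-35 + 2*(1 + 50)*(-1 + (1 + 50))) - 83 = (-35 + 2*51*(-1 + 51)) - 83 = (-35 + 2*51*50) - 83 = (-35 + 5100) - 83 = 5065 - 83 = 4982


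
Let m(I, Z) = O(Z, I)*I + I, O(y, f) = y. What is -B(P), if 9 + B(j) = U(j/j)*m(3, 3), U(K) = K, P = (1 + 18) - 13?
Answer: -3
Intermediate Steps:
P = 6 (P = 19 - 13 = 6)
m(I, Z) = I + I*Z (m(I, Z) = Z*I + I = I*Z + I = I + I*Z)
B(j) = 3 (B(j) = -9 + (j/j)*(3*(1 + 3)) = -9 + 1*(3*4) = -9 + 1*12 = -9 + 12 = 3)
-B(P) = -1*3 = -3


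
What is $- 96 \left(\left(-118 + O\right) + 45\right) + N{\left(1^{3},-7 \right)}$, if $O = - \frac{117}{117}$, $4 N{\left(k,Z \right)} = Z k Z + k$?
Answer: $\frac{14233}{2} \approx 7116.5$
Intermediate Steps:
$N{\left(k,Z \right)} = \frac{k}{4} + \frac{k Z^{2}}{4}$ ($N{\left(k,Z \right)} = \frac{Z k Z + k}{4} = \frac{k Z^{2} + k}{4} = \frac{k + k Z^{2}}{4} = \frac{k}{4} + \frac{k Z^{2}}{4}$)
$O = -1$ ($O = \left(-117\right) \frac{1}{117} = -1$)
$- 96 \left(\left(-118 + O\right) + 45\right) + N{\left(1^{3},-7 \right)} = - 96 \left(\left(-118 - 1\right) + 45\right) + \frac{1^{3} \left(1 + \left(-7\right)^{2}\right)}{4} = - 96 \left(-119 + 45\right) + \frac{1}{4} \cdot 1 \left(1 + 49\right) = \left(-96\right) \left(-74\right) + \frac{1}{4} \cdot 1 \cdot 50 = 7104 + \frac{25}{2} = \frac{14233}{2}$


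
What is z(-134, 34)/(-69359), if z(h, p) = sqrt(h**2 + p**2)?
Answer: -2*sqrt(4778)/69359 ≈ -0.0019932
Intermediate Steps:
z(-134, 34)/(-69359) = sqrt((-134)**2 + 34**2)/(-69359) = sqrt(17956 + 1156)*(-1/69359) = sqrt(19112)*(-1/69359) = (2*sqrt(4778))*(-1/69359) = -2*sqrt(4778)/69359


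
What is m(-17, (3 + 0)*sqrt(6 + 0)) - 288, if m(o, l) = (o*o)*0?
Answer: -288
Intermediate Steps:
m(o, l) = 0 (m(o, l) = o**2*0 = 0)
m(-17, (3 + 0)*sqrt(6 + 0)) - 288 = 0 - 288 = -288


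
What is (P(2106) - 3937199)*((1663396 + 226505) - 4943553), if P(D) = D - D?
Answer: 12022835600748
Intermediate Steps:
P(D) = 0
(P(2106) - 3937199)*((1663396 + 226505) - 4943553) = (0 - 3937199)*((1663396 + 226505) - 4943553) = -3937199*(1889901 - 4943553) = -3937199*(-3053652) = 12022835600748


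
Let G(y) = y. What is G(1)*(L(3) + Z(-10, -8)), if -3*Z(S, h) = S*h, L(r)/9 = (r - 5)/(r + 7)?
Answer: -427/15 ≈ -28.467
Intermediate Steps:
L(r) = 9*(-5 + r)/(7 + r) (L(r) = 9*((r - 5)/(r + 7)) = 9*((-5 + r)/(7 + r)) = 9*(-5 + r)/(7 + r))
Z(S, h) = -S*h/3
G(1)*(L(3) + Z(-10, -8)) = 1*(9*(-5 + 3)/(7 + 3) - ⅓*(-10)*(-8)) = 1*(9*(-2)/10 - 80/3) = 1*(9*(⅒)*(-2) - 80/3) = 1*(-9/5 - 80/3) = 1*(-427/15) = -427/15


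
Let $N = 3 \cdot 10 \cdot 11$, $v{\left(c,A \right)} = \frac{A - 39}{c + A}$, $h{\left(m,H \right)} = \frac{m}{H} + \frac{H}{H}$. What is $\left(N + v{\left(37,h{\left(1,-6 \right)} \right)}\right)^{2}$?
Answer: $\frac{5577251761}{51529} \approx 1.0824 \cdot 10^{5}$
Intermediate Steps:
$h{\left(m,H \right)} = 1 + \frac{m}{H}$ ($h{\left(m,H \right)} = \frac{m}{H} + 1 = 1 + \frac{m}{H}$)
$v{\left(c,A \right)} = \frac{-39 + A}{A + c}$
$N = 330$ ($N = 30 \cdot 11 = 330$)
$\left(N + v{\left(37,h{\left(1,-6 \right)} \right)}\right)^{2} = \left(330 + \frac{-39 + \frac{-6 + 1}{-6}}{\frac{-6 + 1}{-6} + 37}\right)^{2} = \left(330 + \frac{-39 - - \frac{5}{6}}{\left(- \frac{1}{6}\right) \left(-5\right) + 37}\right)^{2} = \left(330 + \frac{-39 + \frac{5}{6}}{\frac{5}{6} + 37}\right)^{2} = \left(330 + \frac{1}{\frac{227}{6}} \left(- \frac{229}{6}\right)\right)^{2} = \left(330 + \frac{6}{227} \left(- \frac{229}{6}\right)\right)^{2} = \left(330 - \frac{229}{227}\right)^{2} = \left(\frac{74681}{227}\right)^{2} = \frac{5577251761}{51529}$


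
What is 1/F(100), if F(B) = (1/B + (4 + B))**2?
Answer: 10000/108180801 ≈ 9.2438e-5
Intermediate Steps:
F(B) = (4 + B + 1/B)**2
1/F(100) = 1/((1 + 100**2 + 4*100)**2/100**2) = 1/((1 + 10000 + 400)**2/10000) = 1/((1/10000)*10401**2) = 1/((1/10000)*108180801) = 1/(108180801/10000) = 10000/108180801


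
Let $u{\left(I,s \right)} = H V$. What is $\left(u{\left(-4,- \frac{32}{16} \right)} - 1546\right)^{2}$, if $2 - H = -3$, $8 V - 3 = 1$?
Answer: $\frac{9529569}{4} \approx 2.3824 \cdot 10^{6}$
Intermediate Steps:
$V = \frac{1}{2}$ ($V = \frac{3}{8} + \frac{1}{8} \cdot 1 = \frac{3}{8} + \frac{1}{8} = \frac{1}{2} \approx 0.5$)
$H = 5$ ($H = 2 - -3 = 2 + 3 = 5$)
$u{\left(I,s \right)} = \frac{5}{2}$ ($u{\left(I,s \right)} = 5 \cdot \frac{1}{2} = \frac{5}{2}$)
$\left(u{\left(-4,- \frac{32}{16} \right)} - 1546\right)^{2} = \left(\frac{5}{2} - 1546\right)^{2} = \left(- \frac{3087}{2}\right)^{2} = \frac{9529569}{4}$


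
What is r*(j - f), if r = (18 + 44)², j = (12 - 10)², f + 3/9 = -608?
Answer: 7061428/3 ≈ 2.3538e+6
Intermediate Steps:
f = -1825/3 (f = -⅓ - 608 = -1825/3 ≈ -608.33)
j = 4 (j = 2² = 4)
r = 3844 (r = 62² = 3844)
r*(j - f) = 3844*(4 - 1*(-1825/3)) = 3844*(4 + 1825/3) = 3844*(1837/3) = 7061428/3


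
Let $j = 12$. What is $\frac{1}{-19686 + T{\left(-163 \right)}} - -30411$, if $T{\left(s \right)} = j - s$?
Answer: $\frac{593349020}{19511} \approx 30411.0$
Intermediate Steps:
$T{\left(s \right)} = 12 - s$
$\frac{1}{-19686 + T{\left(-163 \right)}} - -30411 = \frac{1}{-19686 + \left(12 - -163\right)} - -30411 = \frac{1}{-19686 + \left(12 + 163\right)} + 30411 = \frac{1}{-19686 + 175} + 30411 = \frac{1}{-19511} + 30411 = - \frac{1}{19511} + 30411 = \frac{593349020}{19511}$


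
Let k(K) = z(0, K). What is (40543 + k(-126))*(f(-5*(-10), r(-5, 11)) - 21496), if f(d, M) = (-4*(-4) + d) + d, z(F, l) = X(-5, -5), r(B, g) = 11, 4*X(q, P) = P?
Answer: -866782615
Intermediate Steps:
X(q, P) = P/4
z(F, l) = -5/4 (z(F, l) = (¼)*(-5) = -5/4)
k(K) = -5/4
f(d, M) = 16 + 2*d (f(d, M) = (16 + d) + d = 16 + 2*d)
(40543 + k(-126))*(f(-5*(-10), r(-5, 11)) - 21496) = (40543 - 5/4)*((16 + 2*(-5*(-10))) - 21496) = 162167*((16 + 2*50) - 21496)/4 = 162167*((16 + 100) - 21496)/4 = 162167*(116 - 21496)/4 = (162167/4)*(-21380) = -866782615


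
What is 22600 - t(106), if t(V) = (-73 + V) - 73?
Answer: 22640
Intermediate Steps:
t(V) = -146 + V
22600 - t(106) = 22600 - (-146 + 106) = 22600 - 1*(-40) = 22600 + 40 = 22640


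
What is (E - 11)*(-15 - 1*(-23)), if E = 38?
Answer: 216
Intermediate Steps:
(E - 11)*(-15 - 1*(-23)) = (38 - 11)*(-15 - 1*(-23)) = 27*(-15 + 23) = 27*8 = 216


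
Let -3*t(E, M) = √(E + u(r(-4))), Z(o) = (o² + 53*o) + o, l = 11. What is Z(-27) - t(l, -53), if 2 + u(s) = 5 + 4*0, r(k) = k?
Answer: -729 + √14/3 ≈ -727.75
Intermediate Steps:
u(s) = 3 (u(s) = -2 + (5 + 4*0) = -2 + (5 + 0) = -2 + 5 = 3)
Z(o) = o² + 54*o
t(E, M) = -√(3 + E)/3 (t(E, M) = -√(E + 3)/3 = -√(3 + E)/3)
Z(-27) - t(l, -53) = -27*(54 - 27) - (-1)*√(3 + 11)/3 = -27*27 - (-1)*√14/3 = -729 + √14/3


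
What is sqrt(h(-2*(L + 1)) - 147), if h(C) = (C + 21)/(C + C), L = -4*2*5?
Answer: I*sqrt(98943)/26 ≈ 12.098*I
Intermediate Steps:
L = -40 (L = -8*5 = -40)
h(C) = (21 + C)/(2*C) (h(C) = (21 + C)/((2*C)) = (21 + C)*(1/(2*C)) = (21 + C)/(2*C))
sqrt(h(-2*(L + 1)) - 147) = sqrt((21 - 2*(-40 + 1))/(2*((-2*(-40 + 1)))) - 147) = sqrt((21 - 2*(-39))/(2*((-2*(-39)))) - 147) = sqrt((1/2)*(21 + 78)/78 - 147) = sqrt((1/2)*(1/78)*99 - 147) = sqrt(33/52 - 147) = sqrt(-7611/52) = I*sqrt(98943)/26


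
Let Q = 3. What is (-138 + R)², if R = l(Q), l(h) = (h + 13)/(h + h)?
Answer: 164836/9 ≈ 18315.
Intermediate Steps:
l(h) = (13 + h)/(2*h) (l(h) = (13 + h)/((2*h)) = (13 + h)*(1/(2*h)) = (13 + h)/(2*h))
R = 8/3 (R = (½)*(13 + 3)/3 = (½)*(⅓)*16 = 8/3 ≈ 2.6667)
(-138 + R)² = (-138 + 8/3)² = (-406/3)² = 164836/9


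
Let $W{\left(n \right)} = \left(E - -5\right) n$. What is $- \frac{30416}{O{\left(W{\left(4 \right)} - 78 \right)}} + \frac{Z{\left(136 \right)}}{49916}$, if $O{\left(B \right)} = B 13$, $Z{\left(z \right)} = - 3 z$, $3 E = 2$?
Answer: $\frac{569231838}{13464841} \approx 42.275$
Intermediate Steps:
$E = \frac{2}{3}$ ($E = \frac{1}{3} \cdot 2 = \frac{2}{3} \approx 0.66667$)
$W{\left(n \right)} = \frac{17 n}{3}$ ($W{\left(n \right)} = \left(\frac{2}{3} - -5\right) n = \left(\frac{2}{3} + 5\right) n = \frac{17 n}{3}$)
$O{\left(B \right)} = 13 B$
$- \frac{30416}{O{\left(W{\left(4 \right)} - 78 \right)}} + \frac{Z{\left(136 \right)}}{49916} = - \frac{30416}{13 \left(\frac{17}{3} \cdot 4 - 78\right)} + \frac{\left(-3\right) 136}{49916} = - \frac{30416}{13 \left(\frac{68}{3} - 78\right)} - \frac{102}{12479} = - \frac{30416}{13 \left(- \frac{166}{3}\right)} - \frac{102}{12479} = - \frac{30416}{- \frac{2158}{3}} - \frac{102}{12479} = \left(-30416\right) \left(- \frac{3}{2158}\right) - \frac{102}{12479} = \frac{45624}{1079} - \frac{102}{12479} = \frac{569231838}{13464841}$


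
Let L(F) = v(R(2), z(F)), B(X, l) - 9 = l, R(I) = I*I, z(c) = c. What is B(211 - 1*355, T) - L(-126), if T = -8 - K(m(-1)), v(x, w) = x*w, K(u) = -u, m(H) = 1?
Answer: 506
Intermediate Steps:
R(I) = I²
v(x, w) = w*x
T = -7 (T = -8 - (-1) = -8 - 1*(-1) = -8 + 1 = -7)
B(X, l) = 9 + l
L(F) = 4*F (L(F) = F*2² = F*4 = 4*F)
B(211 - 1*355, T) - L(-126) = (9 - 7) - 4*(-126) = 2 - 1*(-504) = 2 + 504 = 506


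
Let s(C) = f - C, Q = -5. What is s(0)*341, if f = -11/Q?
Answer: 3751/5 ≈ 750.20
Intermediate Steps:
f = 11/5 (f = -11/(-5) = -11*(-⅕) = 11/5 ≈ 2.2000)
s(C) = 11/5 - C
s(0)*341 = (11/5 - 1*0)*341 = (11/5 + 0)*341 = (11/5)*341 = 3751/5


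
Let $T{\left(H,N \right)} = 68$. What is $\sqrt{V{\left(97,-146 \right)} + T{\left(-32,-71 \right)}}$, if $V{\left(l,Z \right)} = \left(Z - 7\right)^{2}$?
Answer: $\sqrt{23477} \approx 153.22$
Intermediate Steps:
$V{\left(l,Z \right)} = \left(-7 + Z\right)^{2}$
$\sqrt{V{\left(97,-146 \right)} + T{\left(-32,-71 \right)}} = \sqrt{\left(-7 - 146\right)^{2} + 68} = \sqrt{\left(-153\right)^{2} + 68} = \sqrt{23409 + 68} = \sqrt{23477}$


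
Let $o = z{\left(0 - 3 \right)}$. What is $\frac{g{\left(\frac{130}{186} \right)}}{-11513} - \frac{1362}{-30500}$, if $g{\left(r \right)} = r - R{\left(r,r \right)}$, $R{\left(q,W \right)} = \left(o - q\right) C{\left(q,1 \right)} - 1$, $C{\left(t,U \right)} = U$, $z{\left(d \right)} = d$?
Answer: $\frac{721497329}{16328312250} \approx 0.044187$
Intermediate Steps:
$o = -3$ ($o = 0 - 3 = -3$)
$R{\left(q,W \right)} = -4 - q$ ($R{\left(q,W \right)} = \left(-3 - q\right) 1 - 1 = \left(-3 - q\right) - 1 = -4 - q$)
$g{\left(r \right)} = 4 + 2 r$ ($g{\left(r \right)} = r - \left(-4 - r\right) = r + \left(4 + r\right) = 4 + 2 r$)
$\frac{g{\left(\frac{130}{186} \right)}}{-11513} - \frac{1362}{-30500} = \frac{4 + 2 \cdot \frac{130}{186}}{-11513} - \frac{1362}{-30500} = \left(4 + 2 \cdot 130 \cdot \frac{1}{186}\right) \left(- \frac{1}{11513}\right) - - \frac{681}{15250} = \left(4 + 2 \cdot \frac{65}{93}\right) \left(- \frac{1}{11513}\right) + \frac{681}{15250} = \left(4 + \frac{130}{93}\right) \left(- \frac{1}{11513}\right) + \frac{681}{15250} = \frac{502}{93} \left(- \frac{1}{11513}\right) + \frac{681}{15250} = - \frac{502}{1070709} + \frac{681}{15250} = \frac{721497329}{16328312250}$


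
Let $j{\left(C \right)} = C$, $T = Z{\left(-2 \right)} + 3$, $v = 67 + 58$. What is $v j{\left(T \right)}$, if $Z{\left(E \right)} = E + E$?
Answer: $-125$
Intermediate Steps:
$Z{\left(E \right)} = 2 E$
$v = 125$
$T = -1$ ($T = 2 \left(-2\right) + 3 = -4 + 3 = -1$)
$v j{\left(T \right)} = 125 \left(-1\right) = -125$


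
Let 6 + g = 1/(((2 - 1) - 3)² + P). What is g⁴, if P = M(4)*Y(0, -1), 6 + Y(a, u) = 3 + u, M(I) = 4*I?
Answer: 16983563041/12960000 ≈ 1310.5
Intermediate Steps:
Y(a, u) = -3 + u (Y(a, u) = -6 + (3 + u) = -3 + u)
P = -64 (P = (4*4)*(-3 - 1) = 16*(-4) = -64)
g = -361/60 (g = -6 + 1/(((2 - 1) - 3)² - 64) = -6 + 1/((1 - 3)² - 64) = -6 + 1/((-2)² - 64) = -6 + 1/(4 - 64) = -6 + 1/(-60) = -6 - 1/60 = -361/60 ≈ -6.0167)
g⁴ = (-361/60)⁴ = 16983563041/12960000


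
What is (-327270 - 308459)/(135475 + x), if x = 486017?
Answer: -635729/621492 ≈ -1.0229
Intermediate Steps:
(-327270 - 308459)/(135475 + x) = (-327270 - 308459)/(135475 + 486017) = -635729/621492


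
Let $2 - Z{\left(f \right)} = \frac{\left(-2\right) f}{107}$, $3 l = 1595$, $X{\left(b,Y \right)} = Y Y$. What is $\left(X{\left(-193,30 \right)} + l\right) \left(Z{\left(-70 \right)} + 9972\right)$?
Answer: $\frac{4583100010}{321} \approx 1.4278 \cdot 10^{7}$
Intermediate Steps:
$X{\left(b,Y \right)} = Y^{2}$
$l = \frac{1595}{3}$ ($l = \frac{1}{3} \cdot 1595 = \frac{1595}{3} \approx 531.67$)
$Z{\left(f \right)} = 2 + \frac{2 f}{107}$ ($Z{\left(f \right)} = 2 - \frac{\left(-2\right) f}{107} = 2 - - 2 f \frac{1}{107} = 2 - - \frac{2 f}{107} = 2 + \frac{2 f}{107}$)
$\left(X{\left(-193,30 \right)} + l\right) \left(Z{\left(-70 \right)} + 9972\right) = \left(30^{2} + \frac{1595}{3}\right) \left(\left(2 + \frac{2}{107} \left(-70\right)\right) + 9972\right) = \left(900 + \frac{1595}{3}\right) \left(\left(2 - \frac{140}{107}\right) + 9972\right) = \frac{4295 \left(\frac{74}{107} + 9972\right)}{3} = \frac{4295}{3} \cdot \frac{1067078}{107} = \frac{4583100010}{321}$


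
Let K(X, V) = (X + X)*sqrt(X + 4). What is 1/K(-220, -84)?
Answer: I*sqrt(6)/15840 ≈ 0.00015464*I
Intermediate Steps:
K(X, V) = 2*X*sqrt(4 + X) (K(X, V) = (2*X)*sqrt(4 + X) = 2*X*sqrt(4 + X))
1/K(-220, -84) = 1/(2*(-220)*sqrt(4 - 220)) = 1/(2*(-220)*sqrt(-216)) = 1/(2*(-220)*(6*I*sqrt(6))) = 1/(-2640*I*sqrt(6)) = I*sqrt(6)/15840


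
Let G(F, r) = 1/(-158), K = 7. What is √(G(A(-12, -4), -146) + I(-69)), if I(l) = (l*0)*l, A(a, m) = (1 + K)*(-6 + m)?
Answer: I*√158/158 ≈ 0.079556*I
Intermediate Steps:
A(a, m) = -48 + 8*m (A(a, m) = (1 + 7)*(-6 + m) = 8*(-6 + m) = -48 + 8*m)
G(F, r) = -1/158
I(l) = 0 (I(l) = 0*l = 0)
√(G(A(-12, -4), -146) + I(-69)) = √(-1/158 + 0) = √(-1/158) = I*√158/158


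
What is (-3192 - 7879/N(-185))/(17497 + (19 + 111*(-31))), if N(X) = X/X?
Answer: -11071/14075 ≈ -0.78657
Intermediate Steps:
N(X) = 1
(-3192 - 7879/N(-185))/(17497 + (19 + 111*(-31))) = (-3192 - 7879/1)/(17497 + (19 + 111*(-31))) = (-3192 - 7879*1)/(17497 + (19 - 3441)) = (-3192 - 7879)/(17497 - 3422) = -11071/14075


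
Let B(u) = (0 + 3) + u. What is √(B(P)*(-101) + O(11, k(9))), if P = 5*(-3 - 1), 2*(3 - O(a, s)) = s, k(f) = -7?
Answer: 3*√766/2 ≈ 41.515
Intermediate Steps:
O(a, s) = 3 - s/2
P = -20 (P = 5*(-4) = -20)
B(u) = 3 + u
√(B(P)*(-101) + O(11, k(9))) = √((3 - 20)*(-101) + (3 - ½*(-7))) = √(-17*(-101) + (3 + 7/2)) = √(1717 + 13/2) = √(3447/2) = 3*√766/2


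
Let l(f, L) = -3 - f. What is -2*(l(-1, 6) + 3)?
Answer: -2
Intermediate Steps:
-2*(l(-1, 6) + 3) = -2*((-3 - 1*(-1)) + 3) = -2*((-3 + 1) + 3) = -2*(-2 + 3) = -2*1 = -2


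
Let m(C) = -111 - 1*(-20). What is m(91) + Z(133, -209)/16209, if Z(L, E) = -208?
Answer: -1475227/16209 ≈ -91.013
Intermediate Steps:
m(C) = -91 (m(C) = -111 + 20 = -91)
m(91) + Z(133, -209)/16209 = -91 - 208/16209 = -1475227/16209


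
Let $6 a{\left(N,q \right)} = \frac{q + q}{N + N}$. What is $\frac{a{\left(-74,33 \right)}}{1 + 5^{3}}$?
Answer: $- \frac{11}{18648} \approx -0.00058988$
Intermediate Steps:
$a{\left(N,q \right)} = \frac{q}{6 N}$ ($a{\left(N,q \right)} = \frac{\left(q + q\right) \frac{1}{N + N}}{6} = \frac{2 q \frac{1}{2 N}}{6} = \frac{q \frac{1}{N}}{6} = \frac{q}{6 N}$)
$\frac{a{\left(-74,33 \right)}}{1 + 5^{3}} = \frac{\frac{1}{6} \cdot 33 \frac{1}{-74}}{1 + 5^{3}} = \frac{\frac{1}{6} \cdot 33 \left(- \frac{1}{74}\right)}{1 + 125} = \frac{1}{126} \left(- \frac{11}{148}\right) = - \frac{11}{18648}$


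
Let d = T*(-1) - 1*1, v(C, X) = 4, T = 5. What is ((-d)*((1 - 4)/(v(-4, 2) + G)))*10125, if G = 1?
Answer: -36450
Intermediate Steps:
d = -6 (d = 5*(-1) - 1*1 = -5 - 1 = -6)
((-d)*((1 - 4)/(v(-4, 2) + G)))*10125 = ((-1*(-6))*((1 - 4)/(4 + 1)))*10125 = (6*(-3/5))*10125 = -18/5*10125 = -36450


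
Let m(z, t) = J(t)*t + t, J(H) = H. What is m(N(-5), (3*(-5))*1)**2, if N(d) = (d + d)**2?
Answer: 44100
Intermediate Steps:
N(d) = 4*d**2 (N(d) = (2*d)**2 = 4*d**2)
m(z, t) = t + t**2 (m(z, t) = t*t + t = t**2 + t = t + t**2)
m(N(-5), (3*(-5))*1)**2 = (((3*(-5))*1)*(1 + (3*(-5))*1))**2 = ((-15*1)*(1 - 15*1))**2 = (-15*(1 - 15))**2 = (-15*(-14))**2 = 210**2 = 44100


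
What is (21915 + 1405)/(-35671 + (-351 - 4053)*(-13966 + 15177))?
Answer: -4664/1073783 ≈ -0.0043435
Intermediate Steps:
(21915 + 1405)/(-35671 + (-351 - 4053)*(-13966 + 15177)) = 23320/(-35671 - 4404*1211) = 23320/(-35671 - 5333244) = 23320/(-5368915) = 23320*(-1/5368915) = -4664/1073783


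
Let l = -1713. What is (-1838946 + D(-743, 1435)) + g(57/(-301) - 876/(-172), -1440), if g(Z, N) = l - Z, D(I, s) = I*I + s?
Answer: -387441151/301 ≈ -1.2872e+6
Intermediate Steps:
D(I, s) = s + I**2 (D(I, s) = I**2 + s = s + I**2)
g(Z, N) = -1713 - Z
(-1838946 + D(-743, 1435)) + g(57/(-301) - 876/(-172), -1440) = (-1838946 + (1435 + (-743)**2)) + (-1713 - (57/(-301) - 876/(-172))) = (-1838946 + (1435 + 552049)) + (-1713 - (57*(-1/301) - 876*(-1/172))) = (-1838946 + 553484) + (-1713 - (-57/301 + 219/43)) = -1285462 + (-1713 - 1*1476/301) = -1285462 + (-1713 - 1476/301) = -1285462 - 517089/301 = -387441151/301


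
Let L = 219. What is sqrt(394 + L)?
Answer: sqrt(613) ≈ 24.759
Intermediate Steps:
sqrt(394 + L) = sqrt(394 + 219) = sqrt(613)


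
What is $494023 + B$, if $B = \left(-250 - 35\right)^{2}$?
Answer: $575248$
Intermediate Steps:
$B = 81225$ ($B = \left(-285\right)^{2} = 81225$)
$494023 + B = 494023 + 81225 = 575248$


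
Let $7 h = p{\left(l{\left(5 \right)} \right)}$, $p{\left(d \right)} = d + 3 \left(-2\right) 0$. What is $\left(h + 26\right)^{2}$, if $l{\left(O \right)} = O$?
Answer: $\frac{34969}{49} \approx 713.65$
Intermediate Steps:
$p{\left(d \right)} = d$ ($p{\left(d \right)} = d - 0 = d + 0 = d$)
$h = \frac{5}{7}$ ($h = \frac{1}{7} \cdot 5 = \frac{5}{7} \approx 0.71429$)
$\left(h + 26\right)^{2} = \left(\frac{5}{7} + 26\right)^{2} = \left(\frac{187}{7}\right)^{2} = \frac{34969}{49}$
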